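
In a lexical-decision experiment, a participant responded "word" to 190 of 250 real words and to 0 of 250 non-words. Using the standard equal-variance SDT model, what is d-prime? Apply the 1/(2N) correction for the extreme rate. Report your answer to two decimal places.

The false-alarm rate is 0/250 = 0, so apply the 1/(2N) correction: FA → 1/(2·250) = 0.00200.
z(H) = z(0.76000) = 0.706
z(FA) = z(0.00200) = -2.878
d' = 0.706 − (-2.878) = 3.584

d-prime = 3.58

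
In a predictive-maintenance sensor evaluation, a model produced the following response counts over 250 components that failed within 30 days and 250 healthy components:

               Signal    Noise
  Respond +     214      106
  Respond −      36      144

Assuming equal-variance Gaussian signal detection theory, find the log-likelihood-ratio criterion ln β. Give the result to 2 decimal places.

ln β = -0.55

H = 214/250 = 0.8560
FA = 106/250 = 0.4240
z(0.8560) = 1.063, z(0.4240) = -0.192
ln β = −½·[z(H)² − z(FA)²] = −0.5 × (1.130 − 0.037) = -0.5465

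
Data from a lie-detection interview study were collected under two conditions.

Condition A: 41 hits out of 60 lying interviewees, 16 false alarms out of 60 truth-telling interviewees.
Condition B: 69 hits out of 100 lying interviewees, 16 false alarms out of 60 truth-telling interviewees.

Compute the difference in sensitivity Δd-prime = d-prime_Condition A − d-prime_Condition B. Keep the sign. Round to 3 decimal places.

Δd-prime = -0.019

Condition A: z(0.6833) = 0.4769, z(0.2667) = -0.6228, d' = 1.0997
Condition B: z(0.6900) = 0.4959, z(0.2667) = -0.6228, d' = 1.1187
Δd' = d'_Condition A − d'_Condition B = 1.0997 − 1.1187 = -0.0190
Condition B has the higher sensitivity.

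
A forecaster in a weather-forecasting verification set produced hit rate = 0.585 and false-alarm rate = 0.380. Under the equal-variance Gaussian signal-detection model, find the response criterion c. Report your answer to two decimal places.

c = 0.05

z(H) = 0.215
z(FA) = -0.305
c = −½·[z(H) + z(FA)] = −0.5 × (0.215 + (-0.305)) = 0.045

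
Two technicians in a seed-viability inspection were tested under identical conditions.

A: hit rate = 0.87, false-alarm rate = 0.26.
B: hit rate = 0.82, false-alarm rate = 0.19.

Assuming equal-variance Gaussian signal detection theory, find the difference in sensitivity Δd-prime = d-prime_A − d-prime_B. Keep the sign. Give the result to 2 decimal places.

A: z(0.87) = 1.126, z(0.26) = -0.643, d' = 1.769
B: z(0.82) = 0.915, z(0.19) = -0.878, d' = 1.793
Δd' = d'_A − d'_B = 1.769 − 1.793 = -0.024
B has the higher sensitivity.

Δd-prime = -0.02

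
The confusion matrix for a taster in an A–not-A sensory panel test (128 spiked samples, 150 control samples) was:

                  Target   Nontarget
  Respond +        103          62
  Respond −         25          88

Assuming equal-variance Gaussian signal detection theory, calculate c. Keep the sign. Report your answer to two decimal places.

c = -0.32

H = 103/128 = 0.8047
FA = 62/150 = 0.4133
Φ⁻¹(H) = 0.8585
Φ⁻¹(FA) = -0.2191
c = −½·[z(H) + z(FA)] = −0.5 × (0.8585 + (-0.2191)) = -0.3197
c < 0: the taster has a liberal response bias.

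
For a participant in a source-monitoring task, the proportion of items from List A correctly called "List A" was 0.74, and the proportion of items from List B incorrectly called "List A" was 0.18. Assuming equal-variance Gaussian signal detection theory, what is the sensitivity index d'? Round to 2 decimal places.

z(0.74) = 0.643, z(0.18) = -0.915
d' = z(H) − z(FA) = 0.643 − (-0.915) = 1.558

d' = 1.56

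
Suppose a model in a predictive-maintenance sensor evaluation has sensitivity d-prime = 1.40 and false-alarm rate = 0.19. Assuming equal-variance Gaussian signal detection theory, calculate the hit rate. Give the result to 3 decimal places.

hit rate = 0.699

z(false-alarm rate) = z(0.19) = -0.8779
z(H) = z(FA) + d' = -0.8779 + 1.40 = 0.5221
hit rate = Φ(0.5221) = 0.6992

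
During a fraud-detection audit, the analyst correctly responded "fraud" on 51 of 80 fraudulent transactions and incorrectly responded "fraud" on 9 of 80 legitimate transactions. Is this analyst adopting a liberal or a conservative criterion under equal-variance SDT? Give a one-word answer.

z(H) = 0.352, z(FA) = -1.213
c = −½·(z(H) + z(FA)) = 0.4305
c > 0 → conservative criterion (biased toward responding “no”).

conservative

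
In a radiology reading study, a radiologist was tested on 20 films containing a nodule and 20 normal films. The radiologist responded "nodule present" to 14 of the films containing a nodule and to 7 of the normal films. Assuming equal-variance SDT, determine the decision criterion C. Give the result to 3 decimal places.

H = 14/20 = 0.7000
FA = 7/20 = 0.3500
z(H) = z(0.7000) = 0.5244
z(FA) = z(0.3500) = -0.3853
c = −½·[z(H) + z(FA)] = −0.5 × (0.5244 + (-0.3853)) = -0.06955

C = -0.070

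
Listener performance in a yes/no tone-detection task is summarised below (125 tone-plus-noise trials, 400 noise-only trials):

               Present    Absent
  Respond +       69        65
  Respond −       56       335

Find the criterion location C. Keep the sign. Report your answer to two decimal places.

H = 69/125 = 0.5520
FA = 65/400 = 0.1625
Φ⁻¹(H) = 0.131
Φ⁻¹(FA) = -0.984
c = −½·[z(H) + z(FA)] = −0.5 × (0.131 + (-0.984)) = 0.4265

C = 0.43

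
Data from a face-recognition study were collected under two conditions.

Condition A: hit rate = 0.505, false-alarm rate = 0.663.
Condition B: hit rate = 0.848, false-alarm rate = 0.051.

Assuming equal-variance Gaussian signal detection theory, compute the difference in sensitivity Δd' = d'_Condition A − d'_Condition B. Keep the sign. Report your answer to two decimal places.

Δd' = -3.07

Condition A: z(0.505) = 0.013, z(0.663) = 0.421, d' = -0.408
Condition B: z(0.848) = 1.028, z(0.051) = -1.635, d' = 2.663
Δd' = d'_Condition A − d'_Condition B = -0.408 − 2.663 = -3.071
Condition B has the higher sensitivity.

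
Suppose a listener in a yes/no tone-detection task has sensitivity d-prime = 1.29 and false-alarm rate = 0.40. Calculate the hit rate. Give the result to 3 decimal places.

hit rate = 0.850

z(false-alarm rate) = z(0.40) = -0.2533
z(H) = z(FA) + d' = -0.2533 + 1.29 = 1.0367
hit rate = Φ(1.0367) = 0.8501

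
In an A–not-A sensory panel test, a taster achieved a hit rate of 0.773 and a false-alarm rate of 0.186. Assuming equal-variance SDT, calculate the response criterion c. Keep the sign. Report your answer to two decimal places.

c = 0.07

Φ⁻¹(H) = Φ⁻¹(0.773) = 0.7488
Φ⁻¹(FA) = Φ⁻¹(0.186) = -0.8927
c = −½·[z(H) + z(FA)] = −0.5 × (0.7488 + (-0.8927)) = 0.07195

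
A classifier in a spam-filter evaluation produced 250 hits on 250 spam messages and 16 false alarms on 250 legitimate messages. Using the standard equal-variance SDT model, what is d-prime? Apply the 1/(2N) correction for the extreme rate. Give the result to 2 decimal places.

The hit rate is 250/250 = 1, so apply the 1/(2N) correction: H → 1 − 1/(2·250) = 0.99800.
z(H) = z(0.99800) = 2.878
z(FA) = z(0.06400) = -1.522
d' = 2.878 − (-1.522) = 4.400

d-prime = 4.40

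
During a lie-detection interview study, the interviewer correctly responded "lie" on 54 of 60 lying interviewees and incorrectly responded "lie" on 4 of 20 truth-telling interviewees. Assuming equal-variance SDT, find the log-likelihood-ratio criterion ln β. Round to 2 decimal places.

ln β = -0.47

H = 54/60 = 0.9000
FA = 4/20 = 0.2000
z(0.9000) = 1.282, z(0.2000) = -0.842
ln β = −½·[z(H)² − z(FA)²] = −0.5 × (1.644 − 0.709) = -0.4675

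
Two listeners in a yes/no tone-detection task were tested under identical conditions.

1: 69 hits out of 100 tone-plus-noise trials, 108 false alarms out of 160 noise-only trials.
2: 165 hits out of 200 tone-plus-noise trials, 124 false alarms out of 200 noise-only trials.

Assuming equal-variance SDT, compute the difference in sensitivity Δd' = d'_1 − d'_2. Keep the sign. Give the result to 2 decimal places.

Δd' = -0.59

1: z(0.6900) = 0.496, z(0.6750) = 0.454, d' = 0.042
2: z(0.8250) = 0.935, z(0.6200) = 0.305, d' = 0.630
Δd' = d'_1 − d'_2 = 0.042 − 0.630 = -0.588
2 has the higher sensitivity.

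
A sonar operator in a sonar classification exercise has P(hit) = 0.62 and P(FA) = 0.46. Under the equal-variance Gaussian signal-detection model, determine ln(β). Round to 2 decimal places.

z(0.62) = 0.305, z(0.46) = -0.100
ln β = −½·[z(H)² − z(FA)²] = −0.5 × (0.093 − 0.010) = -0.0415

ln β = -0.04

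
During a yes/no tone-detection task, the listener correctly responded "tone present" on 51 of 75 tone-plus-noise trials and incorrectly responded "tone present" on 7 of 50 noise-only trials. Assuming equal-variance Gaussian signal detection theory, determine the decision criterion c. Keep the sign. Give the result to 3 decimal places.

H = 51/75 = 0.6800
FA = 7/50 = 0.1400
z(H) = z(0.6800) = 0.4677
z(FA) = z(0.1400) = -1.0803
c = −½·[z(H) + z(FA)] = −0.5 × (0.4677 + (-1.0803)) = 0.3063

c = 0.306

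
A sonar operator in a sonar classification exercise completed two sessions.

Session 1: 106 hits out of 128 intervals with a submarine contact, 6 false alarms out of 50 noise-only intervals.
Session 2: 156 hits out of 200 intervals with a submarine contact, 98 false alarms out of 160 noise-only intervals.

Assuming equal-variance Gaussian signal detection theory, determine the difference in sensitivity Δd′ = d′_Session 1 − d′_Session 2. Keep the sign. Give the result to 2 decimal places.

Δd′ = 1.64

Session 1: z(0.8281) = 0.947, z(0.1200) = -1.175, d' = 2.122
Session 2: z(0.7800) = 0.772, z(0.6125) = 0.286, d' = 0.486
Δd' = d'_Session 1 − d'_Session 2 = 2.122 − 0.486 = 1.636
Session 1 has the higher sensitivity.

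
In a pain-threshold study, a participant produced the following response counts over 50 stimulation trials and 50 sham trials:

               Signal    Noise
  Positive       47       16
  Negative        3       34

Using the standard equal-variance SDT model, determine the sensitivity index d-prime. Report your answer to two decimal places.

H = 47/50 = 0.9400
FA = 16/50 = 0.3200
z(H) = 1.5548
z(FA) = -0.4677
d' = z(H) − z(FA) = 1.5548 − (-0.4677) = 2.0225

d-prime = 2.02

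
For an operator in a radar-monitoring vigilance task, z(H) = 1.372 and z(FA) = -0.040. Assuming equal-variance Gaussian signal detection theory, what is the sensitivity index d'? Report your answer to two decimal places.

d' = z(H) − z(FA) = 1.372 − (-0.040) = 1.412

d' = 1.41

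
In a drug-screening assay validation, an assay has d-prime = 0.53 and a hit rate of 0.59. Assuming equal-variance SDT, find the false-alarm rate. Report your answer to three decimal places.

z(hit rate) = z(0.59) = 0.2275
z(FA) = z(H) − d' = 0.2275 − 0.53 = -0.3025
false-alarm rate = Φ(-0.3025) = 0.3811

false-alarm rate = 0.381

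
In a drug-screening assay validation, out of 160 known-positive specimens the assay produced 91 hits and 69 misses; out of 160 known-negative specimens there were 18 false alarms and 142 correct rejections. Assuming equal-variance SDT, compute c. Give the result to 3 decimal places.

H = 91/160 = 0.5687
FA = 18/160 = 0.1125
Φ⁻¹(0.5687) = 0.1731, Φ⁻¹(0.1125) = -1.2133
c = −½·[z(H) + z(FA)] = −0.5 × (0.1731 + (-1.2133)) = 0.5201

c = 0.520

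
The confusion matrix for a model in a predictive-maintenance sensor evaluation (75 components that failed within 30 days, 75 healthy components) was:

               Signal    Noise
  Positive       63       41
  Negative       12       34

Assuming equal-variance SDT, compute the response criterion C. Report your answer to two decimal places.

C = -0.56

H = 63/75 = 0.8400
FA = 41/75 = 0.5467
z(H) = 0.994
z(FA) = 0.117
c = −½·[z(H) + z(FA)] = −0.5 × (0.994 + 0.117) = -0.5555
c < 0: the model has a liberal response bias.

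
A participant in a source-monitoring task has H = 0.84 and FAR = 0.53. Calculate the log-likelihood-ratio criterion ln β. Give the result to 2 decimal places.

ln β = -0.49

z(H) = z(0.84) = 0.994
z(FA) = z(0.53) = 0.075
ln β = −½·[z(H)² − z(FA)²] = −0.5 × (0.988 − 0.006) = -0.491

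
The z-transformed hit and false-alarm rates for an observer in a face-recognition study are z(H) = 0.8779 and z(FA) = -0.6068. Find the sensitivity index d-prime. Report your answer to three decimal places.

d-prime = 1.485

d' = z(H) − z(FA) = 0.8779 − (-0.6068) = 1.4847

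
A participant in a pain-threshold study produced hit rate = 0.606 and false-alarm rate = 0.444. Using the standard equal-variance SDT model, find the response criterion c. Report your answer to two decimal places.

c = -0.06

z(H) = 0.269
z(FA) = -0.141
c = −½·[z(H) + z(FA)] = −0.5 × (0.269 + (-0.141)) = -0.064
c < 0: the participant has a liberal response bias.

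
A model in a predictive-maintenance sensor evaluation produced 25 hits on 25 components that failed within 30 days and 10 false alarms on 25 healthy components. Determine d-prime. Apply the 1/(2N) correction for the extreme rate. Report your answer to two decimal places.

The hit rate is 25/25 = 1, so apply the 1/(2N) correction: H → 1 − 1/(2·25) = 0.98000.
z(H) = z(0.98000) = 2.054
z(FA) = z(0.40000) = -0.253
d' = 2.054 − (-0.253) = 2.307

d-prime = 2.31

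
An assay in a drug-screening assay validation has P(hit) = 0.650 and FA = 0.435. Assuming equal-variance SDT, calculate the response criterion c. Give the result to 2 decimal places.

c = -0.11

z(H) = 0.385
z(FA) = -0.164
c = −½·[z(H) + z(FA)] = −0.5 × (0.385 + (-0.164)) = -0.1105
c < 0: the assay has a liberal response bias.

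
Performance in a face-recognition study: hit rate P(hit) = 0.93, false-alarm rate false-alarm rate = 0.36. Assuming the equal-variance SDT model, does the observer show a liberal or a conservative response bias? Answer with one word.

z(H) = 1.476, z(FA) = -0.358
c = −½·(z(H) + z(FA)) = -0.559
c < 0 → liberal criterion (biased toward responding “yes”).

liberal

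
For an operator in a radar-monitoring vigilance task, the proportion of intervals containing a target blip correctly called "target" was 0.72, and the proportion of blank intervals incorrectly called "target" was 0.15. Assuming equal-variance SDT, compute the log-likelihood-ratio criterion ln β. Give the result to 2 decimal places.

ln β = 0.37

z(0.72) = 0.583, z(0.15) = -1.036
ln β = −½·[z(H)² − z(FA)²] = −0.5 × (0.340 − 1.073) = 0.3665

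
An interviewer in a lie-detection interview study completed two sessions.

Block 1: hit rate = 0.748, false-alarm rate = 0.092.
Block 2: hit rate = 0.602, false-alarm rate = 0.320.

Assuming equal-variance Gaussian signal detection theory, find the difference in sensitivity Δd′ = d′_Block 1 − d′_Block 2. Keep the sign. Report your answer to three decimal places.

Block 1: z(0.748) = 0.6682, z(0.092) = -1.3285, d' = 1.9967
Block 2: z(0.602) = 0.2585, z(0.320) = -0.4677, d' = 0.7262
Δd' = d'_Block 1 − d'_Block 2 = 1.9967 − 0.7262 = 1.2705
Block 1 has the higher sensitivity.

Δd′ = 1.271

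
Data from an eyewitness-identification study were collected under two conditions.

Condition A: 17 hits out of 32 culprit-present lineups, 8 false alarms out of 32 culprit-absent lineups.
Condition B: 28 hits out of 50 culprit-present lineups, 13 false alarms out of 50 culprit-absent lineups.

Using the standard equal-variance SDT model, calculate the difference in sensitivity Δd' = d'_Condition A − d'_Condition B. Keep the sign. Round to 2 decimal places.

Condition A: z(0.5312) = 0.078, z(0.2500) = -0.674, d' = 0.752
Condition B: z(0.5600) = 0.151, z(0.2600) = -0.643, d' = 0.794
Δd' = d'_Condition A − d'_Condition B = 0.752 − 0.794 = -0.042
Condition B has the higher sensitivity.

Δd' = -0.04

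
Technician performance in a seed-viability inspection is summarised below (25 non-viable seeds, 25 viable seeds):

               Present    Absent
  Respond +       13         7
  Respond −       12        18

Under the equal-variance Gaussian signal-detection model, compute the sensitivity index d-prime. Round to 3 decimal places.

d-prime = 0.633

H = 13/25 = 0.5200
FA = 7/25 = 0.2800
z(H) = z(0.5200) = 0.0502
z(FA) = z(0.2800) = -0.5828
d' = z(H) − z(FA) = 0.0502 − (-0.5828) = 0.6330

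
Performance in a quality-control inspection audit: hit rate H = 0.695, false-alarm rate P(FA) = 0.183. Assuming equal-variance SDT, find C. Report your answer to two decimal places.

Φ⁻¹(0.695) = 0.510, Φ⁻¹(0.183) = -0.904
c = −½·[z(H) + z(FA)] = −0.5 × (0.510 + (-0.904)) = 0.197
c > 0: the inspector has a conservative response bias.

C = 0.20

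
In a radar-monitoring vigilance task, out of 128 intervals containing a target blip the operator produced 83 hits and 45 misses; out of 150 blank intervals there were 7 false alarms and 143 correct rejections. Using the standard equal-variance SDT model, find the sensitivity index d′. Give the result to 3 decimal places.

H = 83/128 = 0.6484
FA = 7/150 = 0.0467
Φ⁻¹(H) = 0.3810
Φ⁻¹(FA) = -1.6777
d' = z(H) − z(FA) = 0.3810 − (-1.6777) = 2.0587

d′ = 2.059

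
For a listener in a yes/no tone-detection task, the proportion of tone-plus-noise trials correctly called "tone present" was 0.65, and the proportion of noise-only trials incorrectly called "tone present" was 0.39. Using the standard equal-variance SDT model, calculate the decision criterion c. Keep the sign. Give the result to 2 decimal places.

Φ⁻¹(H) = 0.3853
Φ⁻¹(FA) = -0.2793
c = −½·[z(H) + z(FA)] = −0.5 × (0.3853 + (-0.2793)) = -0.0530

c = -0.05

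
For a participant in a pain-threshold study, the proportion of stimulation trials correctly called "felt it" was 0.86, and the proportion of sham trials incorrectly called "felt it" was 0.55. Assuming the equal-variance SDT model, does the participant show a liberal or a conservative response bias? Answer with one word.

liberal

z(H) = 1.080, z(FA) = 0.126
c = −½·(z(H) + z(FA)) = -0.603
c < 0 → liberal criterion (biased toward responding “yes”).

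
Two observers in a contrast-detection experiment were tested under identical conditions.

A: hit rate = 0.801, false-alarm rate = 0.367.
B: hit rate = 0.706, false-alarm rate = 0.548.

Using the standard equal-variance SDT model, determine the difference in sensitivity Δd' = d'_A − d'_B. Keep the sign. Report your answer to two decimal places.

Δd' = 0.76

A: z(0.801) = 0.845, z(0.367) = -0.340, d' = 1.185
B: z(0.706) = 0.542, z(0.548) = 0.121, d' = 0.421
Δd' = d'_A − d'_B = 1.185 − 0.421 = 0.764
A has the higher sensitivity.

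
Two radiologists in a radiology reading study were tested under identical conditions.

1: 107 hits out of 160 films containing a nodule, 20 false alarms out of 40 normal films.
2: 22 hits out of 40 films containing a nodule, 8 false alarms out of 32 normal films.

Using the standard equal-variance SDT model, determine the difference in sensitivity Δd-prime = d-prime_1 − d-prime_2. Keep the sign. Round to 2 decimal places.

Δd-prime = -0.36

1: z(0.6687) = 0.436, z(0.5000) = 0.000, d' = 0.436
2: z(0.5500) = 0.126, z(0.2500) = -0.674, d' = 0.800
Δd' = d'_1 − d'_2 = 0.436 − 0.800 = -0.364
2 has the higher sensitivity.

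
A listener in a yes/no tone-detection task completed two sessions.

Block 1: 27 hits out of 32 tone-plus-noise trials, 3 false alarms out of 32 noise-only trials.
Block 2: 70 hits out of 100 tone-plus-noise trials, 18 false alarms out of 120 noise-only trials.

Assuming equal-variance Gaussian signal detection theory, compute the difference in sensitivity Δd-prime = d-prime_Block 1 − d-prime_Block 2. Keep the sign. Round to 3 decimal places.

Block 1: z(0.8438) = 1.0102, z(0.0938) = -1.3177, d' = 2.3279
Block 2: z(0.7000) = 0.5244, z(0.1500) = -1.0364, d' = 1.5608
Δd' = d'_Block 1 − d'_Block 2 = 2.3279 − 1.5608 = 0.7671
Block 1 has the higher sensitivity.

Δd-prime = 0.767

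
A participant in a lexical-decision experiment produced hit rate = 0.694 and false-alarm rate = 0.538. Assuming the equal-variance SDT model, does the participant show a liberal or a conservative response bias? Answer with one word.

z(H) = 0.507, z(FA) = 0.095
c = −½·(z(H) + z(FA)) = -0.301
c < 0 → liberal criterion (biased toward responding “yes”).

liberal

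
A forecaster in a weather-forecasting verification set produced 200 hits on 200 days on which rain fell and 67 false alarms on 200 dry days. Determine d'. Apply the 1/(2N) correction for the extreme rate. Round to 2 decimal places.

The hit rate is 200/200 = 1, so apply the 1/(2N) correction: H → 1 − 1/(2·200) = 0.99750.
z(H) = z(0.99750) = 2.807
z(FA) = z(0.33500) = -0.426
d' = 2.807 − (-0.426) = 3.233

d' = 3.23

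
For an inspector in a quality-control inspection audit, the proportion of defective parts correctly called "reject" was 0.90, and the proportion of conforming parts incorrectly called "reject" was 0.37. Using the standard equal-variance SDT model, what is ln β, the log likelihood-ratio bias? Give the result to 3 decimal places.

z(H) = 1.2816
z(FA) = -0.3319
ln β = −½·[z(H)² − z(FA)²] = −0.5 × (1.6425 − 0.1102) = -0.76615

ln β = -0.766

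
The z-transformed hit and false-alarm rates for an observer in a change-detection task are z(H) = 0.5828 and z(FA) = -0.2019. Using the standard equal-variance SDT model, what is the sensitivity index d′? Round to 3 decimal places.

d′ = 0.785

d' = z(H) − z(FA) = 0.5828 − (-0.2019) = 0.7847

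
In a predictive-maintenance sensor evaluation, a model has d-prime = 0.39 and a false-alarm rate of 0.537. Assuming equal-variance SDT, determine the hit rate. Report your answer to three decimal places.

hit rate = 0.685

z(false-alarm rate) = z(0.537) = 0.0929
z(H) = z(FA) + d' = 0.0929 + 0.39 = 0.4829
hit rate = Φ(0.4829) = 0.6854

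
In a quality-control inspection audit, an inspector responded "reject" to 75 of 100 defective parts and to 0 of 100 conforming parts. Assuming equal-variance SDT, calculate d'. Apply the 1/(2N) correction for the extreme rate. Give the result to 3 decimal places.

The false-alarm rate is 0/100 = 0, so apply the 1/(2N) correction: FA → 1/(2·100) = 0.00500.
z(H) = z(0.75000) = 0.6745
z(FA) = z(0.00500) = -2.5758
d' = 0.6745 − (-2.5758) = 3.2503

d' = 3.250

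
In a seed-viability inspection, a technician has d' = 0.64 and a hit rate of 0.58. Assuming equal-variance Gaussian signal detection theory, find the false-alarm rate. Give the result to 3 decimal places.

z(hit rate) = z(0.58) = 0.2019
z(FA) = z(H) − d' = 0.2019 − 0.64 = -0.4381
false-alarm rate = Φ(-0.4381) = 0.3307

false-alarm rate = 0.331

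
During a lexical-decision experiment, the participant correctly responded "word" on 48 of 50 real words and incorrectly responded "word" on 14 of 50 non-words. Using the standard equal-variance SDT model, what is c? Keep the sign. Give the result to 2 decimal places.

H = 48/50 = 0.9600
FA = 14/50 = 0.2800
Φ⁻¹(H) = Φ⁻¹(0.9600) = 1.751
Φ⁻¹(FA) = Φ⁻¹(0.2800) = -0.583
c = −½·[z(H) + z(FA)] = −0.5 × (1.751 + (-0.583)) = -0.584

c = -0.58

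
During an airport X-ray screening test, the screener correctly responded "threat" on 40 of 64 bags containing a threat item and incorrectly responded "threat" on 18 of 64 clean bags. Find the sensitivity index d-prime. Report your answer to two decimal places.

H = 40/64 = 0.6250
FA = 18/64 = 0.2812
Φ⁻¹(0.6250) = 0.319, Φ⁻¹(0.2812) = -0.579
d' = z(H) − z(FA) = 0.319 − (-0.579) = 0.898

d-prime = 0.90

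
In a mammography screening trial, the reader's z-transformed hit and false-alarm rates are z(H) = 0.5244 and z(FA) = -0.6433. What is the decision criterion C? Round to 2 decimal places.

c = −½·[z(H) + z(FA)] = −½·(0.5244 + (-0.6433)) = 0.05945

C = 0.06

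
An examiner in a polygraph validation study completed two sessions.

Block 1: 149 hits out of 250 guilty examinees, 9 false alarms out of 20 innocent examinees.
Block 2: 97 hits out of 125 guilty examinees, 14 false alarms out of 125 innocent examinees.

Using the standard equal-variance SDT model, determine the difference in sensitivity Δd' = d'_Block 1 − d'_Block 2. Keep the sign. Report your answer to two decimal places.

Δd' = -1.61

Block 1: z(0.5960) = 0.243, z(0.4500) = -0.126, d' = 0.369
Block 2: z(0.7760) = 0.759, z(0.1120) = -1.216, d' = 1.975
Δd' = d'_Block 1 − d'_Block 2 = 0.369 − 1.975 = -1.606
Block 2 has the higher sensitivity.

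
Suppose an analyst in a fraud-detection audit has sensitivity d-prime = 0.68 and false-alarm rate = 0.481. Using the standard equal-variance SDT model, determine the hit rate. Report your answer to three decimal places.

hit rate = 0.736

z(false-alarm rate) = z(0.481) = -0.0476
z(H) = z(FA) + d' = -0.0476 + 0.68 = 0.6324
hit rate = Φ(0.6324) = 0.7364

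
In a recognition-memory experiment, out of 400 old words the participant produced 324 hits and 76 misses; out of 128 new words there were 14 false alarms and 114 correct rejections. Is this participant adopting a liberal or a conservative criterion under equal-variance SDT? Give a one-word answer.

z(H) = 0.878, z(FA) = -1.230
c = −½·(z(H) + z(FA)) = 0.176
c > 0 → conservative criterion (biased toward responding “no”).

conservative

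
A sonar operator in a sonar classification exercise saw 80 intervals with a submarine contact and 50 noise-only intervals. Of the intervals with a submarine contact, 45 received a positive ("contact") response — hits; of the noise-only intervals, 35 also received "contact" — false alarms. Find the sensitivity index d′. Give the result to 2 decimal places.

H = 45/80 = 0.5625
FA = 35/50 = 0.7000
z(0.5625) = 0.157, z(0.7000) = 0.524
d' = z(H) − z(FA) = 0.157 − 0.524 = -0.367

d′ = -0.37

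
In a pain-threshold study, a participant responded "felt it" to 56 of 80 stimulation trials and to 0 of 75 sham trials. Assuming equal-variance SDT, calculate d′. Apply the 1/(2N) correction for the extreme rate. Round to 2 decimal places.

d′ = 3.00

The false-alarm rate is 0/75 = 0, so apply the 1/(2N) correction: FA → 1/(2·75) = 0.00667.
z(H) = z(0.70000) = 0.524
z(FA) = z(0.00667) = -2.475
d' = 0.524 − (-2.475) = 2.999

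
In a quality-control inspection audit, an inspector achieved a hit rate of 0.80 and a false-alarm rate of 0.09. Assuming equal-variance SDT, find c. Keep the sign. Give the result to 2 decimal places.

c = 0.25

Φ⁻¹(H) = Φ⁻¹(0.80) = 0.8416
Φ⁻¹(FA) = Φ⁻¹(0.09) = -1.3408
c = −½·[z(H) + z(FA)] = −0.5 × (0.8416 + (-1.3408)) = 0.2496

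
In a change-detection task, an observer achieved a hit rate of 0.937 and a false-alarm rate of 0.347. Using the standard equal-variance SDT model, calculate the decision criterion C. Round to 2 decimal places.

C = -0.57

Φ⁻¹(H) = Φ⁻¹(0.937) = 1.530
Φ⁻¹(FA) = Φ⁻¹(0.347) = -0.393
c = −½·[z(H) + z(FA)] = −0.5 × (1.530 + (-0.393)) = -0.5685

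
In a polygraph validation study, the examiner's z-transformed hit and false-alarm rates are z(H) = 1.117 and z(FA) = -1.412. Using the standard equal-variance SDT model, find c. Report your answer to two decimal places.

c = 0.15

c = −½·[z(H) + z(FA)] = −½·(1.117 + (-1.412)) = 0.1475
c > 0: the examiner has a conservative response bias.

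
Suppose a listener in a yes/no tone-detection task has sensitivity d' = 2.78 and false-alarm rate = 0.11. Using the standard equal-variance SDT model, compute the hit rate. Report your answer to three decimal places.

hit rate = 0.940

z(false-alarm rate) = z(0.11) = -1.2265
z(H) = z(FA) + d' = -1.2265 + 2.78 = 1.5535
hit rate = Φ(1.5535) = 0.9398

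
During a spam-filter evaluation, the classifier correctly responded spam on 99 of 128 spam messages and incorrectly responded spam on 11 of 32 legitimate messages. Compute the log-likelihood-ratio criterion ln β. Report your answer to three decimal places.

H = 99/128 = 0.7734
FA = 11/32 = 0.3438
Φ⁻¹(H) = 0.7501
Φ⁻¹(FA) = -0.4021
ln β = −½·[z(H)² − z(FA)²] = −0.5 × (0.5627 − 0.1617) = -0.2005

ln β = -0.201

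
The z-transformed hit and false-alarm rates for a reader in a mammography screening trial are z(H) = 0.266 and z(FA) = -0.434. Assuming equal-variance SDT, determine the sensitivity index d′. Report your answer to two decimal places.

d′ = 0.70

d' = z(H) − z(FA) = 0.266 − (-0.434) = 0.700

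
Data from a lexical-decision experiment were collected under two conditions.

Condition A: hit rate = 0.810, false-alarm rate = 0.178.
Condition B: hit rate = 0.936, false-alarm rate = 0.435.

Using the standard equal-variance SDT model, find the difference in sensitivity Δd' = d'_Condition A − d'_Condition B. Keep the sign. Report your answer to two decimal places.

Δd' = 0.12

Condition A: z(0.810) = 0.878, z(0.178) = -0.923, d' = 1.801
Condition B: z(0.936) = 1.522, z(0.435) = -0.164, d' = 1.686
Δd' = d'_Condition A − d'_Condition B = 1.801 − 1.686 = 0.115
Condition A has the higher sensitivity.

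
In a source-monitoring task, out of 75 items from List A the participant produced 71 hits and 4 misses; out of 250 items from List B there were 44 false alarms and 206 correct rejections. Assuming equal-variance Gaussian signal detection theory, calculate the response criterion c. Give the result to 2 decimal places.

H = 71/75 = 0.9467
FA = 44/250 = 0.1760
z(H) = 1.614
z(FA) = -0.931
c = −½·[z(H) + z(FA)] = −0.5 × (1.614 + (-0.931)) = -0.3415
c < 0: the participant has a liberal response bias.

c = -0.34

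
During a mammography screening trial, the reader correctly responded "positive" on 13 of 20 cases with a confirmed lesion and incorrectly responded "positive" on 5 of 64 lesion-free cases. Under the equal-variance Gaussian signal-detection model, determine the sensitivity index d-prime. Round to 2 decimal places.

d-prime = 1.80

H = 13/20 = 0.6500
FA = 5/64 = 0.0781
z(0.6500) = 0.3853, z(0.0781) = -1.4180
d' = z(H) − z(FA) = 0.3853 − (-1.4180) = 1.8033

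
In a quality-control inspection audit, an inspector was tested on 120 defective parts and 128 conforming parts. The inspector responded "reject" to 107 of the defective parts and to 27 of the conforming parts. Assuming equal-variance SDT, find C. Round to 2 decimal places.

C = -0.22

H = 107/120 = 0.8917
FA = 27/128 = 0.2109
z(H) = 1.2356
z(FA) = -0.8033
c = −½·[z(H) + z(FA)] = −0.5 × (1.2356 + (-0.8033)) = -0.21615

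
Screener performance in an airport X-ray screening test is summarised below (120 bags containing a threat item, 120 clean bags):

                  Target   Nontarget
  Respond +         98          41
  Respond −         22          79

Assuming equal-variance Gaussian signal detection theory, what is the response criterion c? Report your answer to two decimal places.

c = -0.25

H = 98/120 = 0.8167
FA = 41/120 = 0.3417
z(H) = 0.903
z(FA) = -0.408
c = −½·[z(H) + z(FA)] = −0.5 × (0.903 + (-0.408)) = -0.2475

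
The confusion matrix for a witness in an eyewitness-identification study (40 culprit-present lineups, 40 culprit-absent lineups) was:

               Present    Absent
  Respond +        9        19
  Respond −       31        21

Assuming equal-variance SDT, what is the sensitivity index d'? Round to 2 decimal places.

d' = -0.69

H = 9/40 = 0.2250
FA = 19/40 = 0.4750
z(0.2250) = -0.755, z(0.4750) = -0.063
d' = z(H) − z(FA) = -0.755 − (-0.063) = -0.692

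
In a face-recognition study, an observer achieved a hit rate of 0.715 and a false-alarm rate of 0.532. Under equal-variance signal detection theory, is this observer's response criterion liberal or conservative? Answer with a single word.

z(H) = 0.568, z(FA) = 0.080
c = −½·(z(H) + z(FA)) = -0.324
c < 0 → liberal criterion (biased toward responding “yes”).

liberal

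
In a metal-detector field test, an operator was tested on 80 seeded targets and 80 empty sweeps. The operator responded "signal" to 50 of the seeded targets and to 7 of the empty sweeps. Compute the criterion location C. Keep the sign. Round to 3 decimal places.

C = 0.519

H = 50/80 = 0.6250
FA = 7/80 = 0.0875
z(H) = z(0.6250) = 0.3186
z(FA) = z(0.0875) = -1.3563
c = −½·[z(H) + z(FA)] = −0.5 × (0.3186 + (-1.3563)) = 0.51885
c > 0: the operator has a conservative response bias.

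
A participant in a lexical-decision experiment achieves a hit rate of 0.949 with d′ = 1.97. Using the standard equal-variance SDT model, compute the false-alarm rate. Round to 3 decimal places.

z(hit rate) = z(0.949) = 1.6352
z(FA) = z(H) − d' = 1.6352 − 1.97 = -0.3348
false-alarm rate = Φ(-0.3348) = 0.3689

false-alarm rate = 0.369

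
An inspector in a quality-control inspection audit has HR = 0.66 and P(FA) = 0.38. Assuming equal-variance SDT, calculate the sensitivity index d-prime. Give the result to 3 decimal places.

d-prime = 0.718

z(H) = z(0.66) = 0.4125
z(FA) = z(0.38) = -0.3055
d' = z(H) − z(FA) = 0.4125 − (-0.3055) = 0.7180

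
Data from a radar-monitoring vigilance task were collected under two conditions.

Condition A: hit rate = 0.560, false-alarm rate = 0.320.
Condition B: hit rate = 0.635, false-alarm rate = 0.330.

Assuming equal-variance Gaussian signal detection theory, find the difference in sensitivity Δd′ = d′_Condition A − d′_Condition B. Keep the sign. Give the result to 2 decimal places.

Δd′ = -0.17

Condition A: z(0.560) = 0.151, z(0.320) = -0.468, d' = 0.619
Condition B: z(0.635) = 0.345, z(0.330) = -0.440, d' = 0.785
Δd' = d'_Condition A − d'_Condition B = 0.619 − 0.785 = -0.166
Condition B has the higher sensitivity.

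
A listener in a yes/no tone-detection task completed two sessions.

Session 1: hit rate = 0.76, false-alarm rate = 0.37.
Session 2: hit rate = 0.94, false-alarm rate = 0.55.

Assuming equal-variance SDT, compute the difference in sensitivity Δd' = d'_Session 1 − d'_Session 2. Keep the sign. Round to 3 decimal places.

Session 1: z(0.76) = 0.7063, z(0.37) = -0.3319, d' = 1.0382
Session 2: z(0.94) = 1.5548, z(0.55) = 0.1257, d' = 1.4291
Δd' = d'_Session 1 − d'_Session 2 = 1.0382 − 1.4291 = -0.3909
Session 2 has the higher sensitivity.

Δd' = -0.391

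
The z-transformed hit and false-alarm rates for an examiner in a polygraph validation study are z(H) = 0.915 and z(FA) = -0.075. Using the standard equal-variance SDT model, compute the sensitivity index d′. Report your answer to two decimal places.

d' = z(H) − z(FA) = 0.915 − (-0.075) = 0.990

d′ = 0.99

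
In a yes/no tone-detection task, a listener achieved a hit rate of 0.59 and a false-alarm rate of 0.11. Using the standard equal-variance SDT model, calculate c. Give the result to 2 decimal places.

c = 0.50

z(0.59) = 0.228, z(0.11) = -1.227
c = −½·[z(H) + z(FA)] = −0.5 × (0.228 + (-1.227)) = 0.4995
c > 0: the listener has a conservative response bias.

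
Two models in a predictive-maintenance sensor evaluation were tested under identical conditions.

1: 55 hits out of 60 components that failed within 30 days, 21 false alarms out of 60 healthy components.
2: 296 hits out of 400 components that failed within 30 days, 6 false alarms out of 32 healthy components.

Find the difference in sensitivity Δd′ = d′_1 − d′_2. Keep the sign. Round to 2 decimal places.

Δd′ = 0.24

1: z(0.9167) = 1.383, z(0.3500) = -0.385, d' = 1.768
2: z(0.7400) = 0.643, z(0.1875) = -0.887, d' = 1.530
Δd' = d'_1 − d'_2 = 1.768 − 1.530 = 0.238
1 has the higher sensitivity.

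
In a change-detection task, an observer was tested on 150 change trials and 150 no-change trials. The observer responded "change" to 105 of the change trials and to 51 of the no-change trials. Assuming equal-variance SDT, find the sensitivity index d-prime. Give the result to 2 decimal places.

H = 105/150 = 0.7000
FA = 51/150 = 0.3400
z(0.7000) = 0.524, z(0.3400) = -0.412
d' = z(H) − z(FA) = 0.524 − (-0.412) = 0.936

d-prime = 0.94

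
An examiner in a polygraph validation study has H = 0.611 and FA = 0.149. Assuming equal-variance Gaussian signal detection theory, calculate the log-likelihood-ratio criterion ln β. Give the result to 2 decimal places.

z(H) = z(0.611) = 0.282
z(FA) = z(0.149) = -1.041
ln β = −½·[z(H)² − z(FA)²] = −0.5 × (0.080 − 1.084) = 0.502

ln β = 0.50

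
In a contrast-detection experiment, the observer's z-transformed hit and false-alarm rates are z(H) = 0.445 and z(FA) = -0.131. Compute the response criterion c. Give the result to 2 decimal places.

c = −½·[z(H) + z(FA)] = −½·(0.445 + (-0.131)) = -0.157
c < 0: the observer has a liberal response bias.

c = -0.16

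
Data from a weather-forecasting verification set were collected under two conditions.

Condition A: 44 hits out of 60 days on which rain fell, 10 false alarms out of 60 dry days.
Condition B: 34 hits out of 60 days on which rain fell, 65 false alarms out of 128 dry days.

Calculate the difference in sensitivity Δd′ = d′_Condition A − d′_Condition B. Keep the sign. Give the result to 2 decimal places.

Condition A: z(0.7333) = 0.623, z(0.1667) = -0.967, d' = 1.590
Condition B: z(0.5667) = 0.168, z(0.5078) = 0.020, d' = 0.148
Δd' = d'_Condition A − d'_Condition B = 1.590 − 0.148 = 1.442
Condition A has the higher sensitivity.

Δd′ = 1.44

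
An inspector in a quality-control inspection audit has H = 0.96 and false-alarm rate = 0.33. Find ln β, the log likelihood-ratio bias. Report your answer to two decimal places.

ln β = -1.44

Φ⁻¹(H) = Φ⁻¹(0.96) = 1.751
Φ⁻¹(FA) = Φ⁻¹(0.33) = -0.440
ln β = −½·[z(H)² − z(FA)²] = −0.5 × (3.066 − 0.194) = -1.436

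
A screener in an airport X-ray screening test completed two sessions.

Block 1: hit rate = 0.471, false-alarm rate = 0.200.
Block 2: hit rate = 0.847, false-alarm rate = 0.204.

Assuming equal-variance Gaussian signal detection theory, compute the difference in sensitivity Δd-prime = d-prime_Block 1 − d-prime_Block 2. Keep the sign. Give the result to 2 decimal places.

Block 1: z(0.471) = -0.073, z(0.200) = -0.842, d' = 0.769
Block 2: z(0.847) = 1.024, z(0.204) = -0.827, d' = 1.851
Δd' = d'_Block 1 − d'_Block 2 = 0.769 − 1.851 = -1.082
Block 2 has the higher sensitivity.

Δd-prime = -1.08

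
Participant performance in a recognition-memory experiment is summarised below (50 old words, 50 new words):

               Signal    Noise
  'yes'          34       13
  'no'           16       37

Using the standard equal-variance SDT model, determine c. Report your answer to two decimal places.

c = 0.09

H = 34/50 = 0.6800
FA = 13/50 = 0.2600
z(H) = 0.4677
z(FA) = -0.6433
c = −½·[z(H) + z(FA)] = −0.5 × (0.4677 + (-0.6433)) = 0.0878
c > 0: the participant has a conservative response bias.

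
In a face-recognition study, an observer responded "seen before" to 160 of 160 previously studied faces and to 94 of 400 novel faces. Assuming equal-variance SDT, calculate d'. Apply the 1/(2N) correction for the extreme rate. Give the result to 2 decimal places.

d' = 3.46

The hit rate is 160/160 = 1, so apply the 1/(2N) correction: H → 1 − 1/(2·160) = 0.99687.
z(H) = z(0.99687) = 2.734
z(FA) = z(0.23500) = -0.722
d' = 2.734 − (-0.722) = 3.456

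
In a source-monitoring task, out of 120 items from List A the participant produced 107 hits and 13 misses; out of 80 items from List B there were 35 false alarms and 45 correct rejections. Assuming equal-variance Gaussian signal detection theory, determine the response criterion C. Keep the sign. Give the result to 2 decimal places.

C = -0.54

H = 107/120 = 0.8917
FA = 35/80 = 0.4375
z(0.8917) = 1.236, z(0.4375) = -0.157
c = −½·[z(H) + z(FA)] = −0.5 × (1.236 + (-0.157)) = -0.5395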